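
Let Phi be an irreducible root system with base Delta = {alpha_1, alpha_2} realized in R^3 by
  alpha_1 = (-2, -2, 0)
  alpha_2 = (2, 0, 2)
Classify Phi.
A_2

Compute the Cartan integers a_ij = 2(alpha_i, alpha_j)/(alpha_j, alpha_j); the resulting 2x2 Cartan matrix is
[[2, -1], [-1, 2]].
All simple roots have the same length, so the diagram is simply laced. The associated Dynkin diagram is a chain of 2 nodes with single edges (A_2), so the type is A_2 (the algebra sl(3)).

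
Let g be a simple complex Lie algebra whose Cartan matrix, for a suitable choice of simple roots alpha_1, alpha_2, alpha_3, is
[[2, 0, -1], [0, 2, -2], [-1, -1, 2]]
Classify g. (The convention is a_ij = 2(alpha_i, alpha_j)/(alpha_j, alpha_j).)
The matrix has rank 3 with 2's on the diagonal. Reading the off-diagonal entries as Dynkin edges (a single edge where a_ij = a_ji = -1; a double or triple edge where a_ij * a_ji = 2 or 3), the diagram is a chain of 3 nodes with a double edge at one end; the terminal node there is the unique long simple root (C_3). One simple-root ordering that puts it in standard form is (alpha_1, alpha_3, alpha_2). So the algebra is type C_3, i.e. sp(6).

type C_3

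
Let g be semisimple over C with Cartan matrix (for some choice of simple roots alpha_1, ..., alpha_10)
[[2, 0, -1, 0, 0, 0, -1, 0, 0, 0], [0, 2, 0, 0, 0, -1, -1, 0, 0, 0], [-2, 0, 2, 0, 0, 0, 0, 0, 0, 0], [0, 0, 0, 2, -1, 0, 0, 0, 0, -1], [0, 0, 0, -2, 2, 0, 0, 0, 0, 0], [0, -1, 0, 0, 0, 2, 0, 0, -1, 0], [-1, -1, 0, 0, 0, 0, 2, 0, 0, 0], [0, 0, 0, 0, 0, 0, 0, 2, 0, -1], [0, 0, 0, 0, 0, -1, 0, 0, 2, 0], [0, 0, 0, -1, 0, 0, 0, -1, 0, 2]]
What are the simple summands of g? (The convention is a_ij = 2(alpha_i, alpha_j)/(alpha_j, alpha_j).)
type C_4 + type C_6

The diagram associated to this matrix has two connected components: the simple roots {alpha_4, alpha_5, alpha_8, alpha_10} form a chain of 4 nodes with a double edge at one end; the terminal node there is the unique long simple root (C_4), and {alpha_1, alpha_2, alpha_3, alpha_6, alpha_7, alpha_9} form a chain of 6 nodes with a double edge at one end; the terminal node there is the unique long simple root (C_6). A semisimple Lie algebra decomposes uniquely as the direct sum of simple ideals, one per connected component of its Dynkin diagram, so g ≅ C_4 ⊕ C_6 (dimension 36 + 78 = 114).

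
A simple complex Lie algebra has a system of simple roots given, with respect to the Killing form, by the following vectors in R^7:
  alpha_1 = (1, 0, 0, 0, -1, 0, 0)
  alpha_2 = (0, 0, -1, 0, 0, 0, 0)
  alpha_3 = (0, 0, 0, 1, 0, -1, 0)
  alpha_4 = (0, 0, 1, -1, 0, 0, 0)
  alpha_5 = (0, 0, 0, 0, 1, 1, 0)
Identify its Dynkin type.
B5

Compute the Cartan integers a_ij = 2(alpha_i, alpha_j)/(alpha_j, alpha_j); the resulting 5x5 Cartan matrix is
[[2, 0, 0, 0, -1], [0, 2, 0, -1, 0], [0, 0, 2, -1, -1], [0, -2, -1, 2, 0], [-1, 0, -1, 0, 2]].
The roots have two lengths (squared-length ratio 2:1); the short ones are alpha_{2}. The associated Dynkin diagram is a chain of 5 nodes with a double edge at one end; the terminal node there is the unique short simple root (B_5), so the type is B_5 (the algebra so(11)).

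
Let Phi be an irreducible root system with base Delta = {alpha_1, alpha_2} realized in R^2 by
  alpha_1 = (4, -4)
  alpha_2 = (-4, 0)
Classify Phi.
Compute the Cartan integers a_ij = 2(alpha_i, alpha_j)/(alpha_j, alpha_j); the resulting 2x2 Cartan matrix is
[[2, -2], [-1, 2]].
The roots have two lengths (squared-length ratio 2:1); the short ones are alpha_{2}. The associated Dynkin diagram is a chain of 2 nodes with a double edge at one end; the terminal node there is the unique short simple root (B_2), so the type is B_2 (the algebra so(5)).

B_2 (so(5))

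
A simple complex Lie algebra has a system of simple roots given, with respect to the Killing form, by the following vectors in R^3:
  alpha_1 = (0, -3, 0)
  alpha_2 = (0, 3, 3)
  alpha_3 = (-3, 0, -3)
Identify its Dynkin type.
Compute the Cartan integers a_ij = 2(alpha_i, alpha_j)/(alpha_j, alpha_j); the resulting 3x3 Cartan matrix is
[[2, -1, 0], [-2, 2, -1], [0, -1, 2]].
The roots have two lengths (squared-length ratio 2:1); the short ones are alpha_{1}. The associated Dynkin diagram is a chain of 3 nodes with a double edge at one end; the terminal node there is the unique short simple root (B_3), so the type is B_3 (the algebra so(7)).

B3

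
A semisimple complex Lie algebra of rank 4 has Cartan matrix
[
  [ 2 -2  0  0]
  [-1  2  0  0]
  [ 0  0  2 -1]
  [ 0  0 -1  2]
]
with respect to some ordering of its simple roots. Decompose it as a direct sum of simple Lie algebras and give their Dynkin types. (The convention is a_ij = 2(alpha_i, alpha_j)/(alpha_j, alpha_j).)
The diagram associated to this matrix has two connected components: the simple roots {alpha_3, alpha_4} form a chain of 2 nodes with single edges (A_2), and {alpha_1, alpha_2} form a chain of 2 nodes with a double edge at one end; the terminal node there is the unique short simple root (B_2). A semisimple Lie algebra decomposes uniquely as the direct sum of simple ideals, one per connected component of its Dynkin diagram, so g ≅ A_2 ⊕ B_2 (dimension 8 + 10 = 18).

A2 ⊕ B2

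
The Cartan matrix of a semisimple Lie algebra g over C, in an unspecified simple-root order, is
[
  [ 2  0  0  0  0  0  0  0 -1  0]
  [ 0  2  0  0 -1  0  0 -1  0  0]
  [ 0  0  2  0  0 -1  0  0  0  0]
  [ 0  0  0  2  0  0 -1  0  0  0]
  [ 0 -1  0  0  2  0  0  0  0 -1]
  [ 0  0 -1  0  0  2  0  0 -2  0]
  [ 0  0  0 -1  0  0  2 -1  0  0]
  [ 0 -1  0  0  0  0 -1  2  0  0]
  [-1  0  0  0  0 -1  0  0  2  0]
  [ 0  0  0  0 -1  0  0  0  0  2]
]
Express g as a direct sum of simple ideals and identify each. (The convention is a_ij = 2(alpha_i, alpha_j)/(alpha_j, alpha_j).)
The diagram associated to this matrix has two connected components: the simple roots {alpha_2, alpha_4, alpha_5, alpha_7, alpha_8, alpha_10} form a chain of 6 nodes with single edges (A_6), and {alpha_1, alpha_3, alpha_6, alpha_9} form a chain of 4 nodes with a double edge between the middle two (F_4). A semisimple Lie algebra decomposes uniquely as the direct sum of simple ideals, one per connected component of its Dynkin diagram, so g ≅ A_6 ⊕ F_4 (dimension 48 + 52 = 100).

type A_6 ⊕ type F_4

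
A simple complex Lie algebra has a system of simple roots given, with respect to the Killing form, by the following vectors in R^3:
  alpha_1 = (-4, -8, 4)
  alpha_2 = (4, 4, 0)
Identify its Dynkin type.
Compute the Cartan integers a_ij = 2(alpha_i, alpha_j)/(alpha_j, alpha_j); the resulting 2x2 Cartan matrix is
[[2, -3], [-1, 2]].
The roots have two lengths (squared-length ratio 3:1); the short ones are alpha_{2}. The associated Dynkin diagram is two nodes joined by a triple edge (G_2), so the type is G_2.

G_2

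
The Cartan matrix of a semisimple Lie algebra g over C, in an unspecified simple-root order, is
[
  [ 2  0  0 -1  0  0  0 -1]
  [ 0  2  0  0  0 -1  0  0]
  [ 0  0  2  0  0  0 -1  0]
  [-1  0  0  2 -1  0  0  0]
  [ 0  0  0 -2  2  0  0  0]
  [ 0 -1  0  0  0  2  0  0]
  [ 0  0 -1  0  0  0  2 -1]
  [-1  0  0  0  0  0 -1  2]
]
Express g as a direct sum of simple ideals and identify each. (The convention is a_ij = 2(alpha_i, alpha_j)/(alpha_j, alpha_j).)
The diagram associated to this matrix has two connected components: the simple roots {alpha_2, alpha_6} form a chain of 2 nodes with single edges (A_2), and {alpha_1, alpha_3, alpha_4, alpha_5, alpha_7, alpha_8} form a chain of 6 nodes with a double edge at one end; the terminal node there is the unique long simple root (C_6). A semisimple Lie algebra decomposes uniquely as the direct sum of simple ideals, one per connected component of its Dynkin diagram, so g ≅ A_2 ⊕ C_6 (dimension 8 + 78 = 86).

type A_2 ⊕ type C_6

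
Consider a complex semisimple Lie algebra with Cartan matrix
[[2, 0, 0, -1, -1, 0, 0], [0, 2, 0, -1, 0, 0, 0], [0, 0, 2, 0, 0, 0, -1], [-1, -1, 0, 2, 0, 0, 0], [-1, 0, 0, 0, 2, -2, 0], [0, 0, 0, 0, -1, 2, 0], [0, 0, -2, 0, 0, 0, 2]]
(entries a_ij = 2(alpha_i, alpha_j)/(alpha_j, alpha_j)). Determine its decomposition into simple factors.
B_2 ⊕ B_5

The diagram associated to this matrix has two connected components: the simple roots {alpha_3, alpha_7} form a chain of 2 nodes with a double edge at one end; the terminal node there is the unique short simple root (B_2), and {alpha_1, alpha_2, alpha_4, alpha_5, alpha_6} form a chain of 5 nodes with a double edge at one end; the terminal node there is the unique short simple root (B_5). A semisimple Lie algebra decomposes uniquely as the direct sum of simple ideals, one per connected component of its Dynkin diagram, so g ≅ B_2 ⊕ B_5 (dimension 10 + 55 = 65).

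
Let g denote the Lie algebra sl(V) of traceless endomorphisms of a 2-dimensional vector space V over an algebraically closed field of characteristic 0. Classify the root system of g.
This is sl(2), which has dimension 2^2 - 1 = 3 and rank 2 - 1 = 1 (a Cartan subalgebra is the diagonal traceless matrices). In the classification of classical Lie algebras, the special linear algebra sl(n+1) has type A_n; here n = 1, so the Dynkin diagram is a chain of 1 nodes with single edges (A_1). Hence the type is A_1.

A_1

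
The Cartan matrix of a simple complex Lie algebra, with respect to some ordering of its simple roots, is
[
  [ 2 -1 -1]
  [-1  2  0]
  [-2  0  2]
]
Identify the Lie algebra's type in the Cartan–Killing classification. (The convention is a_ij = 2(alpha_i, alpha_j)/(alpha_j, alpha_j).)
The matrix has rank 3 with 2's on the diagonal. Reading the off-diagonal entries as Dynkin edges (a single edge where a_ij = a_ji = -1; a double or triple edge where a_ij * a_ji = 2 or 3), the diagram is a chain of 3 nodes with a double edge at one end; the terminal node there is the unique long simple root (C_3). One simple-root ordering that puts it in standard form is (alpha_2, alpha_1, alpha_3). So the algebra is type C_3, i.e. sp(6).

C3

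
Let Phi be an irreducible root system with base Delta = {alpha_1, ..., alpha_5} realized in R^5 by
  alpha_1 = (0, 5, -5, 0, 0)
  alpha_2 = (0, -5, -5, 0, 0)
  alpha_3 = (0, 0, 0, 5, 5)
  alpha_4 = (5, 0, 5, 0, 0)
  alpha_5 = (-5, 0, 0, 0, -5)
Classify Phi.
Compute the Cartan integers a_ij = 2(alpha_i, alpha_j)/(alpha_j, alpha_j); the resulting 5x5 Cartan matrix is
[[2, 0, 0, -1, 0], [0, 2, 0, -1, 0], [0, 0, 2, 0, -1], [-1, -1, 0, 2, -1], [0, 0, -1, -1, 2]].
All simple roots have the same length, so the diagram is simply laced. The associated Dynkin diagram is a chain of 3 nodes with a fork of two nodes at one end (D_5), so the type is D_5 (the algebra so(10)).

type D_5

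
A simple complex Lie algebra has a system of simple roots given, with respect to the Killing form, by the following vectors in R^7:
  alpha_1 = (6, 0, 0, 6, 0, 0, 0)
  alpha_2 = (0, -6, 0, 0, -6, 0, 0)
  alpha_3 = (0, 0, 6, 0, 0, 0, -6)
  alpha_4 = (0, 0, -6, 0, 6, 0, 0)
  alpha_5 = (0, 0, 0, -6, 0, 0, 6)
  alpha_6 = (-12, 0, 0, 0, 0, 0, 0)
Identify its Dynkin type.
C_6

Compute the Cartan integers a_ij = 2(alpha_i, alpha_j)/(alpha_j, alpha_j); the resulting 6x6 Cartan matrix is
[[2, 0, 0, 0, -1, -1], [0, 2, 0, -1, 0, 0], [0, 0, 2, -1, -1, 0], [0, -1, -1, 2, 0, 0], [-1, 0, -1, 0, 2, 0], [-2, 0, 0, 0, 0, 2]].
The roots have two lengths (squared-length ratio 2:1); the short ones are alpha_{1,2,3,4,5}. The associated Dynkin diagram is a chain of 6 nodes with a double edge at one end; the terminal node there is the unique long simple root (C_6), so the type is C_6 (the algebra sp(12)).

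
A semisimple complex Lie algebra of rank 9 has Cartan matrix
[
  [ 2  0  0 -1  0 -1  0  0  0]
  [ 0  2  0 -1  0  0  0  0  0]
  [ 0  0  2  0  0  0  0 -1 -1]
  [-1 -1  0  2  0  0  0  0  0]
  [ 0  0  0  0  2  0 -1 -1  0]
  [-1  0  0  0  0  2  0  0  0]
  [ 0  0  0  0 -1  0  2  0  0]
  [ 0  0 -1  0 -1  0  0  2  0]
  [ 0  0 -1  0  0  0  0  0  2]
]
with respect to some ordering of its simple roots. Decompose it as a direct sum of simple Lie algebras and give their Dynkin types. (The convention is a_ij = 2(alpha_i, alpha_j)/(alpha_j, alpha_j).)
A_4 ⊕ A_5

The diagram associated to this matrix has two connected components: the simple roots {alpha_1, alpha_2, alpha_4, alpha_6} form a chain of 4 nodes with single edges (A_4), and {alpha_3, alpha_5, alpha_7, alpha_8, alpha_9} form a chain of 5 nodes with single edges (A_5). A semisimple Lie algebra decomposes uniquely as the direct sum of simple ideals, one per connected component of its Dynkin diagram, so g ≅ A_4 ⊕ A_5 (dimension 24 + 35 = 59).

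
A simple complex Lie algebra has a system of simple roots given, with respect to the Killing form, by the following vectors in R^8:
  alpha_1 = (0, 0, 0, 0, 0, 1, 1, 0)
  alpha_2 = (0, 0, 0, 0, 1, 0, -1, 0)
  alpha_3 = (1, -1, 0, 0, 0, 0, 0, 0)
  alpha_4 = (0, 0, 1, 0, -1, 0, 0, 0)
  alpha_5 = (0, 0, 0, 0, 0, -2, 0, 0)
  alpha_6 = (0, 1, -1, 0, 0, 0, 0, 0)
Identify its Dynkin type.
C6

Compute the Cartan integers a_ij = 2(alpha_i, alpha_j)/(alpha_j, alpha_j); the resulting 6x6 Cartan matrix is
[[2, -1, 0, 0, -1, 0], [-1, 2, 0, -1, 0, 0], [0, 0, 2, 0, 0, -1], [0, -1, 0, 2, 0, -1], [-2, 0, 0, 0, 2, 0], [0, 0, -1, -1, 0, 2]].
The roots have two lengths (squared-length ratio 2:1); the short ones are alpha_{1,2,3,4,6}. The associated Dynkin diagram is a chain of 6 nodes with a double edge at one end; the terminal node there is the unique long simple root (C_6), so the type is C_6 (the algebra sp(12)).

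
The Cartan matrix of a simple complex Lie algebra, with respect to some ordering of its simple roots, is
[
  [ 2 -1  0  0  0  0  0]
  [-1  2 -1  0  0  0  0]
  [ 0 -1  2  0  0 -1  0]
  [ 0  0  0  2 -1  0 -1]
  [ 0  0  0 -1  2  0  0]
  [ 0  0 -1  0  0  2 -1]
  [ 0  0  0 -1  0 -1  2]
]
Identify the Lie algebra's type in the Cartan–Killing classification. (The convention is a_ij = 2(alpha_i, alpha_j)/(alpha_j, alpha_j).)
The matrix has rank 7 with 2's on the diagonal. Reading the off-diagonal entries as Dynkin edges (a single edge where a_ij = a_ji = -1; a double or triple edge where a_ij * a_ji = 2 or 3), the diagram is a chain of 7 nodes with single edges (A_7). One simple-root ordering that puts it in standard form is (alpha_1, alpha_2, alpha_3, alpha_6, alpha_7, alpha_4, alpha_5). So the algebra is type A_7, i.e. sl(8).

A_7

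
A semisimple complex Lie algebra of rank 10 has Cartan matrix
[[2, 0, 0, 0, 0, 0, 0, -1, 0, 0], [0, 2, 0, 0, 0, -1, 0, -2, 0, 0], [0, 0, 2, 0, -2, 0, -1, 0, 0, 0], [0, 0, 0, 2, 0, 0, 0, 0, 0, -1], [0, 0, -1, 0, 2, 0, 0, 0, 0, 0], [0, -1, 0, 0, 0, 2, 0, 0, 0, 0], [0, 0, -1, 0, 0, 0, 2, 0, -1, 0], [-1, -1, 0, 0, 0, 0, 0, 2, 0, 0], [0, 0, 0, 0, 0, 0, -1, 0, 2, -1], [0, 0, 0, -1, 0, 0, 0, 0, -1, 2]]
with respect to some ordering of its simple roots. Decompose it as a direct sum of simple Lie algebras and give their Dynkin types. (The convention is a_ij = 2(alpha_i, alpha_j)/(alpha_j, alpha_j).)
The diagram associated to this matrix has two connected components: the simple roots {alpha_3, alpha_4, alpha_5, alpha_7, alpha_9, alpha_10} form a chain of 6 nodes with a double edge at one end; the terminal node there is the unique short simple root (B_6), and {alpha_1, alpha_2, alpha_6, alpha_8} form a chain of 4 nodes with a double edge between the middle two (F_4). A semisimple Lie algebra decomposes uniquely as the direct sum of simple ideals, one per connected component of its Dynkin diagram, so g ≅ B_6 ⊕ F_4 (dimension 78 + 52 = 130).

B6 ⊕ F4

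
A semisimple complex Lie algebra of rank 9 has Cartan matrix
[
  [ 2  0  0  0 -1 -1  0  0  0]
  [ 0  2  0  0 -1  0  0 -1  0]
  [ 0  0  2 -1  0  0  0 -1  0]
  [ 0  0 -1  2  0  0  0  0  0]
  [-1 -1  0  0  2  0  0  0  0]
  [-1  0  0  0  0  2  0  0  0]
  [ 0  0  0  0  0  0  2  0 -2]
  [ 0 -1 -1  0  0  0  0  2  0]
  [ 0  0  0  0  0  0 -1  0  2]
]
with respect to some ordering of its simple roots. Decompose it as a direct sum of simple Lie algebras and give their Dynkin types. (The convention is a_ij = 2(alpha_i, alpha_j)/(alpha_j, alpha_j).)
The diagram associated to this matrix has two connected components: the simple roots {alpha_1, alpha_2, alpha_3, alpha_4, alpha_5, alpha_6, alpha_8} form a chain of 7 nodes with single edges (A_7), and {alpha_7, alpha_9} form a chain of 2 nodes with a double edge at one end; the terminal node there is the unique short simple root (B_2). A semisimple Lie algebra decomposes uniquely as the direct sum of simple ideals, one per connected component of its Dynkin diagram, so g ≅ A_7 ⊕ B_2 (dimension 63 + 10 = 73).

A7 + B2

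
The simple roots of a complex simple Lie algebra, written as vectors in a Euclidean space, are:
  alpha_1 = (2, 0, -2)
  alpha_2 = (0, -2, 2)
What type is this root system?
type A_2

Compute the Cartan integers a_ij = 2(alpha_i, alpha_j)/(alpha_j, alpha_j); the resulting 2x2 Cartan matrix is
[[2, -1], [-1, 2]].
All simple roots have the same length, so the diagram is simply laced. The associated Dynkin diagram is a chain of 2 nodes with single edges (A_2), so the type is A_2 (the algebra sl(3)).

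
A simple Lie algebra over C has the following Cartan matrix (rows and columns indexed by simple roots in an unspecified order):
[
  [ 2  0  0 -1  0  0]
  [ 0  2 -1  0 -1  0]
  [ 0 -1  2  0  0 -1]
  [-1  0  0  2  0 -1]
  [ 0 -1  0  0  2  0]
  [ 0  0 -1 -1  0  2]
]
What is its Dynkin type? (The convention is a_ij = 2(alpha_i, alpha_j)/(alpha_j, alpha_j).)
The matrix has rank 6 with 2's on the diagonal. Reading the off-diagonal entries as Dynkin edges (a single edge where a_ij = a_ji = -1; a double or triple edge where a_ij * a_ji = 2 or 3), the diagram is a chain of 6 nodes with single edges (A_6). One simple-root ordering that puts it in standard form is (alpha_5, alpha_2, alpha_3, alpha_6, alpha_4, alpha_1). So the algebra is type A_6, i.e. sl(7).

type A_6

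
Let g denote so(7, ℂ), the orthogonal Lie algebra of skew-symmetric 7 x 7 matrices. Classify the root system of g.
This is so(7) with 7 odd, which has dimension 7(7-1)/2 = 21 and rank (7-1)/2 = 3. In the classification of classical Lie algebras, the orthogonal algebra so(2n+1) in an odd number of variables has type B_n; here n = 3, so the Dynkin diagram is a chain of 3 nodes with a double edge at one end; the terminal node there is the unique short simple root (B_3). Hence the type is B_3.

type B_3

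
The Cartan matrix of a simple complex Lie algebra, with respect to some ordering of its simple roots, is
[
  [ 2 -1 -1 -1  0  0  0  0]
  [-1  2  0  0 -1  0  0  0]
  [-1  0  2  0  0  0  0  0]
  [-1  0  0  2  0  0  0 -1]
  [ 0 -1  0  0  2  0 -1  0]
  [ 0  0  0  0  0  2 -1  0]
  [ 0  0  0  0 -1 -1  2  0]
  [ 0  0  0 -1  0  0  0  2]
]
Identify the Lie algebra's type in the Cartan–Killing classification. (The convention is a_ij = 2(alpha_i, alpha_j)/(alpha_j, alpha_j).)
E_8

The matrix has rank 8 with 2's on the diagonal. Reading the off-diagonal entries as Dynkin edges (a single edge where a_ij = a_ji = -1; a double or triple edge where a_ij * a_ji = 2 or 3), the diagram is a chain of 7 nodes with one extra node attached to the third node from one end (E_8). One simple-root ordering that puts it in standard form is (alpha_8, alpha_3, alpha_4, alpha_1, alpha_2, alpha_5, alpha_7, alpha_6). So the algebra is type E_8.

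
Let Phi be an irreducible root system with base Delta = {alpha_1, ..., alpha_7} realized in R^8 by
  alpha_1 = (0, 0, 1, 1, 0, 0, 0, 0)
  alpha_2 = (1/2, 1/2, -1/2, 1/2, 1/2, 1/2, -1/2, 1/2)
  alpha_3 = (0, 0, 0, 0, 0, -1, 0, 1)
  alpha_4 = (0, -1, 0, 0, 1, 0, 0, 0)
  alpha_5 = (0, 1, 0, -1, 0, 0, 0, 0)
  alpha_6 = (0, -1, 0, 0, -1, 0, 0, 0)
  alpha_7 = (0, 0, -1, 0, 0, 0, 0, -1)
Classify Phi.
Compute the Cartan integers a_ij = 2(alpha_i, alpha_j)/(alpha_j, alpha_j); the resulting 7x7 Cartan matrix is
[[2, 0, 0, 0, -1, 0, -1], [0, 2, 0, 0, 0, -1, 0], [0, 0, 2, 0, 0, 0, -1], [0, 0, 0, 2, -1, 0, 0], [-1, 0, 0, -1, 2, -1, 0], [0, -1, 0, 0, -1, 2, 0], [-1, 0, -1, 0, 0, 0, 2]].
All simple roots have the same length, so the diagram is simply laced. The associated Dynkin diagram is a chain of 6 nodes with one extra node attached to the third node from one end (E_7), so the type is E_7.

E_7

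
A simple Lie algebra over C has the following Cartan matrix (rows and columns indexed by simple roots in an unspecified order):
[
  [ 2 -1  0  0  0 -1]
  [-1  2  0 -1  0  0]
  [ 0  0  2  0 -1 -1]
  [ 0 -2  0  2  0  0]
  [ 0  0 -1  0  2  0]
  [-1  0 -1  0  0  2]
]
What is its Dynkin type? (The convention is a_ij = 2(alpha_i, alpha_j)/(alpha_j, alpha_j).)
The matrix has rank 6 with 2's on the diagonal. Reading the off-diagonal entries as Dynkin edges (a single edge where a_ij = a_ji = -1; a double or triple edge where a_ij * a_ji = 2 or 3), the diagram is a chain of 6 nodes with a double edge at one end; the terminal node there is the unique long simple root (C_6). One simple-root ordering that puts it in standard form is (alpha_5, alpha_3, alpha_6, alpha_1, alpha_2, alpha_4). So the algebra is type C_6, i.e. sp(12).

C6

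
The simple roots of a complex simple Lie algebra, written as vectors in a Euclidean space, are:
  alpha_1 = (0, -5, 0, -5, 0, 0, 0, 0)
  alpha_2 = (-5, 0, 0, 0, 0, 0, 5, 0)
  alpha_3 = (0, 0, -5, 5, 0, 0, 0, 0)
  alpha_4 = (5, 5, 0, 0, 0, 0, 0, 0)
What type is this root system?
type A_4

Compute the Cartan integers a_ij = 2(alpha_i, alpha_j)/(alpha_j, alpha_j); the resulting 4x4 Cartan matrix is
[[2, 0, -1, -1], [0, 2, 0, -1], [-1, 0, 2, 0], [-1, -1, 0, 2]].
All simple roots have the same length, so the diagram is simply laced. The associated Dynkin diagram is a chain of 4 nodes with single edges (A_4), so the type is A_4 (the algebra sl(5)).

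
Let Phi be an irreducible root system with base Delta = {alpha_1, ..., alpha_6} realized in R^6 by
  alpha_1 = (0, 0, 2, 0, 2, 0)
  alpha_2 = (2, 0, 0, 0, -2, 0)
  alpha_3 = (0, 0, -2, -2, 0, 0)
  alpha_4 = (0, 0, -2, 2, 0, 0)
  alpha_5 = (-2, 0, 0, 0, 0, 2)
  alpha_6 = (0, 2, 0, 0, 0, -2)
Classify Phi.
Compute the Cartan integers a_ij = 2(alpha_i, alpha_j)/(alpha_j, alpha_j); the resulting 6x6 Cartan matrix is
[[2, -1, -1, -1, 0, 0], [-1, 2, 0, 0, -1, 0], [-1, 0, 2, 0, 0, 0], [-1, 0, 0, 2, 0, 0], [0, -1, 0, 0, 2, -1], [0, 0, 0, 0, -1, 2]].
All simple roots have the same length, so the diagram is simply laced. The associated Dynkin diagram is a chain of 4 nodes with a fork of two nodes at one end (D_6), so the type is D_6 (the algebra so(12)).

D6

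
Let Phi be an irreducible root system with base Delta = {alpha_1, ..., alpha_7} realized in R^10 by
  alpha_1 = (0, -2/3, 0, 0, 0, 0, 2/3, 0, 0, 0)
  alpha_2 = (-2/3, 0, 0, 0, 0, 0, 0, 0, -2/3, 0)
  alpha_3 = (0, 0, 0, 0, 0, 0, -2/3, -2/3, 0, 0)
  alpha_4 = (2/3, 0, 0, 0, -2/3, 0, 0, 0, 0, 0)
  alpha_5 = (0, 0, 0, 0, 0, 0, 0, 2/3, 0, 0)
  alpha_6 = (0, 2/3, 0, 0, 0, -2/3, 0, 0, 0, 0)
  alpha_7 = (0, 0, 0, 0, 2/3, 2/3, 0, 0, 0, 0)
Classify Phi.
Compute the Cartan integers a_ij = 2(alpha_i, alpha_j)/(alpha_j, alpha_j); the resulting 7x7 Cartan matrix is
[[2, 0, -1, 0, 0, -1, 0], [0, 2, 0, -1, 0, 0, 0], [-1, 0, 2, 0, -2, 0, 0], [0, -1, 0, 2, 0, 0, -1], [0, 0, -1, 0, 2, 0, 0], [-1, 0, 0, 0, 0, 2, -1], [0, 0, 0, -1, 0, -1, 2]].
The roots have two lengths (squared-length ratio 2:1); the short ones are alpha_{5}. The associated Dynkin diagram is a chain of 7 nodes with a double edge at one end; the terminal node there is the unique short simple root (B_7), so the type is B_7 (the algebra so(15)).

type B_7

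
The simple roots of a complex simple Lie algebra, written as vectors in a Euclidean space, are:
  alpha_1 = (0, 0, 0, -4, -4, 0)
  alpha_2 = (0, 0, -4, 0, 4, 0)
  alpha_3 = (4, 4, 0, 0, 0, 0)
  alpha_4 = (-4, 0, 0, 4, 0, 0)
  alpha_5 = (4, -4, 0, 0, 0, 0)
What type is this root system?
D5

Compute the Cartan integers a_ij = 2(alpha_i, alpha_j)/(alpha_j, alpha_j); the resulting 5x5 Cartan matrix is
[[2, -1, 0, -1, 0], [-1, 2, 0, 0, 0], [0, 0, 2, -1, 0], [-1, 0, -1, 2, -1], [0, 0, 0, -1, 2]].
All simple roots have the same length, so the diagram is simply laced. The associated Dynkin diagram is a chain of 3 nodes with a fork of two nodes at one end (D_5), so the type is D_5 (the algebra so(10)).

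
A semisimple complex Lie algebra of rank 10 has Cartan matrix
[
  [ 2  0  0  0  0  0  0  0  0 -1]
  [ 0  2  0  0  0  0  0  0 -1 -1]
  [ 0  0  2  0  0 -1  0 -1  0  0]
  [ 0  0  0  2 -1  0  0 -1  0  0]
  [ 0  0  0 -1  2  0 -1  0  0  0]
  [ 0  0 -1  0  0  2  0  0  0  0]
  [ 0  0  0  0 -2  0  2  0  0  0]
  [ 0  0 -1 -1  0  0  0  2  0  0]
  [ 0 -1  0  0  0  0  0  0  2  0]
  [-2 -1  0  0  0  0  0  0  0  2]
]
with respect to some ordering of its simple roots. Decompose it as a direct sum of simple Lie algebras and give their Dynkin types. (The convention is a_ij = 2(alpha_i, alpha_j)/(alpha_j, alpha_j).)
The diagram associated to this matrix has two connected components: the simple roots {alpha_1, alpha_2, alpha_9, alpha_10} form a chain of 4 nodes with a double edge at one end; the terminal node there is the unique short simple root (B_4), and {alpha_3, alpha_4, alpha_5, alpha_6, alpha_7, alpha_8} form a chain of 6 nodes with a double edge at one end; the terminal node there is the unique long simple root (C_6). A semisimple Lie algebra decomposes uniquely as the direct sum of simple ideals, one per connected component of its Dynkin diagram, so g ≅ B_4 ⊕ C_6 (dimension 36 + 78 = 114).

B4 + C6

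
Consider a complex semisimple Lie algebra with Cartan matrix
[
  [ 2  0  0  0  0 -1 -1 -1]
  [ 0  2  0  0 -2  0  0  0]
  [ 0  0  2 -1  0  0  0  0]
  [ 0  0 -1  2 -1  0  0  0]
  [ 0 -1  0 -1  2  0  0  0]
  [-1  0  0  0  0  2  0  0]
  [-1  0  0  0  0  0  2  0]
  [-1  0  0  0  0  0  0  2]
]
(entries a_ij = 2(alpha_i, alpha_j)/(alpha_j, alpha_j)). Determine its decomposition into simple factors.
The diagram associated to this matrix has two connected components: the simple roots {alpha_2, alpha_3, alpha_4, alpha_5} form a chain of 4 nodes with a double edge at one end; the terminal node there is the unique long simple root (C_4), and {alpha_1, alpha_6, alpha_7, alpha_8} form a chain of 2 nodes with a fork of two nodes at one end (D_4). A semisimple Lie algebra decomposes uniquely as the direct sum of simple ideals, one per connected component of its Dynkin diagram, so g ≅ C_4 ⊕ D_4 (dimension 36 + 28 = 64).

C4 + D4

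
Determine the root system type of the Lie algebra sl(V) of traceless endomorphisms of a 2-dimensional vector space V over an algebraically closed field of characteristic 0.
A_1 (sl(2))

This is sl(2), which has dimension 2^2 - 1 = 3 and rank 2 - 1 = 1 (a Cartan subalgebra is the diagonal traceless matrices). In the classification of classical Lie algebras, the special linear algebra sl(n+1) has type A_n; here n = 1, so the Dynkin diagram is a chain of 1 nodes with single edges (A_1). Hence the type is A_1.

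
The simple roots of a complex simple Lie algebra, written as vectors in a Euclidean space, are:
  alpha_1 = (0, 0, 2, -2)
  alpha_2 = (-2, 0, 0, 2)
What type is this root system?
A_2 (sl(3))

Compute the Cartan integers a_ij = 2(alpha_i, alpha_j)/(alpha_j, alpha_j); the resulting 2x2 Cartan matrix is
[[2, -1], [-1, 2]].
All simple roots have the same length, so the diagram is simply laced. The associated Dynkin diagram is a chain of 2 nodes with single edges (A_2), so the type is A_2 (the algebra sl(3)).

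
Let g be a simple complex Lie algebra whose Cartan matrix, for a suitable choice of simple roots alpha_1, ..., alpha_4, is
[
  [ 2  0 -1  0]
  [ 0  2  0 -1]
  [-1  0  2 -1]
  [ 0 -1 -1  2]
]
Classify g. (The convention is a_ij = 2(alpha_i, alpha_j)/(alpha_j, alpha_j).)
The matrix has rank 4 with 2's on the diagonal. Reading the off-diagonal entries as Dynkin edges (a single edge where a_ij = a_ji = -1; a double or triple edge where a_ij * a_ji = 2 or 3), the diagram is a chain of 4 nodes with single edges (A_4). One simple-root ordering that puts it in standard form is (alpha_1, alpha_3, alpha_4, alpha_2). So the algebra is type A_4, i.e. sl(5).

type A_4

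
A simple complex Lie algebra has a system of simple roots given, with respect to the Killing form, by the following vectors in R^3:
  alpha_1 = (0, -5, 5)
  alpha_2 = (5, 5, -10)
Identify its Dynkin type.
G_2

Compute the Cartan integers a_ij = 2(alpha_i, alpha_j)/(alpha_j, alpha_j); the resulting 2x2 Cartan matrix is
[[2, -1], [-3, 2]].
The roots have two lengths (squared-length ratio 3:1); the short ones are alpha_{1}. The associated Dynkin diagram is two nodes joined by a triple edge (G_2), so the type is G_2.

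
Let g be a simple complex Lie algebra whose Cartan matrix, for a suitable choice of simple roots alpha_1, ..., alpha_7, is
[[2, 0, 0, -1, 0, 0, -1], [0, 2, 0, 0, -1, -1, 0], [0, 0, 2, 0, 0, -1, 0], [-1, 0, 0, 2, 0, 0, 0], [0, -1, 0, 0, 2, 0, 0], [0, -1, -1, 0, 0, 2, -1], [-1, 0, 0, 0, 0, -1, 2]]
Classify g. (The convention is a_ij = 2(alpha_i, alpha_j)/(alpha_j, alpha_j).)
type E_7

The matrix has rank 7 with 2's on the diagonal. Reading the off-diagonal entries as Dynkin edges (a single edge where a_ij = a_ji = -1; a double or triple edge where a_ij * a_ji = 2 or 3), the diagram is a chain of 6 nodes with one extra node attached to the third node from one end (E_7). One simple-root ordering that puts it in standard form is (alpha_5, alpha_3, alpha_2, alpha_6, alpha_7, alpha_1, alpha_4). So the algebra is type E_7.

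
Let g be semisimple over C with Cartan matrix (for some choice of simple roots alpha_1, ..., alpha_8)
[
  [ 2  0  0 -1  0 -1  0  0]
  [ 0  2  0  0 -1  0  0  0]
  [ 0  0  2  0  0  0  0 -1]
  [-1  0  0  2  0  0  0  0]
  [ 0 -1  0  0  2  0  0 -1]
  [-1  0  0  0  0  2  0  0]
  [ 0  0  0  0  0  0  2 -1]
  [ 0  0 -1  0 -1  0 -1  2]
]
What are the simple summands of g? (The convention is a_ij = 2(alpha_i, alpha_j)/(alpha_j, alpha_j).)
The diagram associated to this matrix has two connected components: the simple roots {alpha_1, alpha_4, alpha_6} form a chain of 3 nodes with single edges (A_3), and {alpha_2, alpha_3, alpha_5, alpha_7, alpha_8} form a chain of 3 nodes with a fork of two nodes at one end (D_5). A semisimple Lie algebra decomposes uniquely as the direct sum of simple ideals, one per connected component of its Dynkin diagram, so g ≅ A_3 ⊕ D_5 (dimension 15 + 45 = 60).

A_3 (sl(4)) + D_5 (so(10))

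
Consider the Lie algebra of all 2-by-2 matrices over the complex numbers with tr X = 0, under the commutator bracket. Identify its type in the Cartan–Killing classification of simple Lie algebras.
A_1

This is sl(2), which has dimension 2^2 - 1 = 3 and rank 2 - 1 = 1 (a Cartan subalgebra is the diagonal traceless matrices). In the classification of classical Lie algebras, the special linear algebra sl(n+1) has type A_n; here n = 1, so the Dynkin diagram is a chain of 1 nodes with single edges (A_1). Hence the type is A_1.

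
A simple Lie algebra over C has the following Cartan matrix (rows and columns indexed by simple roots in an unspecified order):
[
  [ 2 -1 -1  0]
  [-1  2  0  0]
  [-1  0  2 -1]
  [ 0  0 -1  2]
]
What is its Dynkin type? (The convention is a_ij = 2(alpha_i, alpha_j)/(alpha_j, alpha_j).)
A4

The matrix has rank 4 with 2's on the diagonal. Reading the off-diagonal entries as Dynkin edges (a single edge where a_ij = a_ji = -1; a double or triple edge where a_ij * a_ji = 2 or 3), the diagram is a chain of 4 nodes with single edges (A_4). One simple-root ordering that puts it in standard form is (alpha_4, alpha_3, alpha_1, alpha_2). So the algebra is type A_4, i.e. sl(5).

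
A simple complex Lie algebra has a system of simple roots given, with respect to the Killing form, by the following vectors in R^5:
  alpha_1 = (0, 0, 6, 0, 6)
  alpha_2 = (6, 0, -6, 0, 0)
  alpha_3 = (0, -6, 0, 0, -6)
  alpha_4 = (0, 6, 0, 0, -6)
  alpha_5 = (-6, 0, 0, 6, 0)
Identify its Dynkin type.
D_5 (so(10))

Compute the Cartan integers a_ij = 2(alpha_i, alpha_j)/(alpha_j, alpha_j); the resulting 5x5 Cartan matrix is
[[2, -1, -1, -1, 0], [-1, 2, 0, 0, -1], [-1, 0, 2, 0, 0], [-1, 0, 0, 2, 0], [0, -1, 0, 0, 2]].
All simple roots have the same length, so the diagram is simply laced. The associated Dynkin diagram is a chain of 3 nodes with a fork of two nodes at one end (D_5), so the type is D_5 (the algebra so(10)).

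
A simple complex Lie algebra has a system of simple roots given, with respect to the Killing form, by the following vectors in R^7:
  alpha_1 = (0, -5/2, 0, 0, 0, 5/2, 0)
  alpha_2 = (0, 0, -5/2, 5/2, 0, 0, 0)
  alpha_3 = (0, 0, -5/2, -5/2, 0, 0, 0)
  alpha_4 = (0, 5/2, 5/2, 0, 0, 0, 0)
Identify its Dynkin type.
D_4 (so(8))

Compute the Cartan integers a_ij = 2(alpha_i, alpha_j)/(alpha_j, alpha_j); the resulting 4x4 Cartan matrix is
[[2, 0, 0, -1], [0, 2, 0, -1], [0, 0, 2, -1], [-1, -1, -1, 2]].
All simple roots have the same length, so the diagram is simply laced. The associated Dynkin diagram is a chain of 2 nodes with a fork of two nodes at one end (D_4), so the type is D_4 (the algebra so(8)).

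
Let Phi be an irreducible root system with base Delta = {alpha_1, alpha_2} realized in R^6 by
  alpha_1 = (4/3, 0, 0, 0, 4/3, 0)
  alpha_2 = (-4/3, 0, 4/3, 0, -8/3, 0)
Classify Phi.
Compute the Cartan integers a_ij = 2(alpha_i, alpha_j)/(alpha_j, alpha_j); the resulting 2x2 Cartan matrix is
[[2, -1], [-3, 2]].
The roots have two lengths (squared-length ratio 3:1); the short ones are alpha_{1}. The associated Dynkin diagram is two nodes joined by a triple edge (G_2), so the type is G_2.

G_2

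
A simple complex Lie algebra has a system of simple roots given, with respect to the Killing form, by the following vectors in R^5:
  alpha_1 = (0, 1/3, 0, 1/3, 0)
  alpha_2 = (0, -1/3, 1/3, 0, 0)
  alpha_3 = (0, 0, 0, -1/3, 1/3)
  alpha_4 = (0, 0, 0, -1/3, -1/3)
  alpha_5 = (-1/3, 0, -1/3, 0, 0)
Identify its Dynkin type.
D5

Compute the Cartan integers a_ij = 2(alpha_i, alpha_j)/(alpha_j, alpha_j); the resulting 5x5 Cartan matrix is
[[2, -1, -1, -1, 0], [-1, 2, 0, 0, -1], [-1, 0, 2, 0, 0], [-1, 0, 0, 2, 0], [0, -1, 0, 0, 2]].
All simple roots have the same length, so the diagram is simply laced. The associated Dynkin diagram is a chain of 3 nodes with a fork of two nodes at one end (D_5), so the type is D_5 (the algebra so(10)).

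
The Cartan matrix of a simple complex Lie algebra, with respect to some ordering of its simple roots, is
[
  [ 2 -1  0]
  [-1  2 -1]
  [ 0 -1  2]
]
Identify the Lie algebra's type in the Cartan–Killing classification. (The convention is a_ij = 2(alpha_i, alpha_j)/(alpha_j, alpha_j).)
A3

The matrix has rank 3 with 2's on the diagonal. Reading the off-diagonal entries as Dynkin edges (a single edge where a_ij = a_ji = -1; a double or triple edge where a_ij * a_ji = 2 or 3), the diagram is a chain of 3 nodes with single edges (A_3). One simple-root ordering that puts it in standard form is (alpha_1, alpha_2, alpha_3). So the algebra is type A_3, i.e. sl(4).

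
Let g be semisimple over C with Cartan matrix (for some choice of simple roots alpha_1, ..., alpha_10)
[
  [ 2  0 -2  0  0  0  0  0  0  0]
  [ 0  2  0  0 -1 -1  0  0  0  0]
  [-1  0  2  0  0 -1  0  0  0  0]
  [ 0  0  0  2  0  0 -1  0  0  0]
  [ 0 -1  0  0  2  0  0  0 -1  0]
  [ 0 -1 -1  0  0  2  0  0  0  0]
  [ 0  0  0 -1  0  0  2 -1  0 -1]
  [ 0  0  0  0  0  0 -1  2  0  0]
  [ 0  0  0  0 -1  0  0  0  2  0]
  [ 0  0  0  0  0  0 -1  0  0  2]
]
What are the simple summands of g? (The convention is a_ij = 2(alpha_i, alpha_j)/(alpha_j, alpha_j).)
C_6 ⊕ D_4

The diagram associated to this matrix has two connected components: the simple roots {alpha_1, alpha_2, alpha_3, alpha_5, alpha_6, alpha_9} form a chain of 6 nodes with a double edge at one end; the terminal node there is the unique long simple root (C_6), and {alpha_4, alpha_7, alpha_8, alpha_10} form a chain of 2 nodes with a fork of two nodes at one end (D_4). A semisimple Lie algebra decomposes uniquely as the direct sum of simple ideals, one per connected component of its Dynkin diagram, so g ≅ C_6 ⊕ D_4 (dimension 78 + 28 = 106).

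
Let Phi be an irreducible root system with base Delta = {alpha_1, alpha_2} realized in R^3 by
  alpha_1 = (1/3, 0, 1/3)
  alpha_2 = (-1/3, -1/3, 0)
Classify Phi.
Compute the Cartan integers a_ij = 2(alpha_i, alpha_j)/(alpha_j, alpha_j); the resulting 2x2 Cartan matrix is
[[2, -1], [-1, 2]].
All simple roots have the same length, so the diagram is simply laced. The associated Dynkin diagram is a chain of 2 nodes with single edges (A_2), so the type is A_2 (the algebra sl(3)).

type A_2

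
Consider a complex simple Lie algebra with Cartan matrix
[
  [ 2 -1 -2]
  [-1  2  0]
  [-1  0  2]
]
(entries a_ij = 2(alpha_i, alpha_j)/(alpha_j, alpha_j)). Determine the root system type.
The matrix has rank 3 with 2's on the diagonal. Reading the off-diagonal entries as Dynkin edges (a single edge where a_ij = a_ji = -1; a double or triple edge where a_ij * a_ji = 2 or 3), the diagram is a chain of 3 nodes with a double edge at one end; the terminal node there is the unique short simple root (B_3). One simple-root ordering that puts it in standard form is (alpha_2, alpha_1, alpha_3). So the algebra is type B_3, i.e. so(7).

type B_3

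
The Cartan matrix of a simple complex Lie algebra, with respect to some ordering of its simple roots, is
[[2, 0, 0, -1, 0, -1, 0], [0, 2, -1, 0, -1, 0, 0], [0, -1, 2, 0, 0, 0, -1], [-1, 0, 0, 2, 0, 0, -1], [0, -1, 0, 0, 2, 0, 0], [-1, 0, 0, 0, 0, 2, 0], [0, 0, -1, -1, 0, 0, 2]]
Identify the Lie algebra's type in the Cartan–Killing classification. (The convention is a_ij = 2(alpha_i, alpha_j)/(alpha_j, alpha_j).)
A7

The matrix has rank 7 with 2's on the diagonal. Reading the off-diagonal entries as Dynkin edges (a single edge where a_ij = a_ji = -1; a double or triple edge where a_ij * a_ji = 2 or 3), the diagram is a chain of 7 nodes with single edges (A_7). One simple-root ordering that puts it in standard form is (alpha_6, alpha_1, alpha_4, alpha_7, alpha_3, alpha_2, alpha_5). So the algebra is type A_7, i.e. sl(8).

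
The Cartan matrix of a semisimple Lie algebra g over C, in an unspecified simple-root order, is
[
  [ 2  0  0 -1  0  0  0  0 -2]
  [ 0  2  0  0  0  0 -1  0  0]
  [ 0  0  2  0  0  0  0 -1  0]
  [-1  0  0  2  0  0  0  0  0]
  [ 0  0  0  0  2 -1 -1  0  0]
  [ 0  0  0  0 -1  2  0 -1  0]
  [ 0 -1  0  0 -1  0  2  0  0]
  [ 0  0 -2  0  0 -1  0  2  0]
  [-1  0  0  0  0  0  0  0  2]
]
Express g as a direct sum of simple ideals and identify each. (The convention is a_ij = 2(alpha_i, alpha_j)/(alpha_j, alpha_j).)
The diagram associated to this matrix has two connected components: the simple roots {alpha_1, alpha_4, alpha_9} form a chain of 3 nodes with a double edge at one end; the terminal node there is the unique short simple root (B_3), and {alpha_2, alpha_3, alpha_5, alpha_6, alpha_7, alpha_8} form a chain of 6 nodes with a double edge at one end; the terminal node there is the unique short simple root (B_6). A semisimple Lie algebra decomposes uniquely as the direct sum of simple ideals, one per connected component of its Dynkin diagram, so g ≅ B_3 ⊕ B_6 (dimension 21 + 78 = 99).

type B_3 ⊕ type B_6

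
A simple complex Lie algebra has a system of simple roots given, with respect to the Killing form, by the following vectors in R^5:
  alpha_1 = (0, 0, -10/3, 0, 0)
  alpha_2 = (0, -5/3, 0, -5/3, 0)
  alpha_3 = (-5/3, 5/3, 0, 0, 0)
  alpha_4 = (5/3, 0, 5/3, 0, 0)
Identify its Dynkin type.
Compute the Cartan integers a_ij = 2(alpha_i, alpha_j)/(alpha_j, alpha_j); the resulting 4x4 Cartan matrix is
[[2, 0, 0, -2], [0, 2, -1, 0], [0, -1, 2, -1], [-1, 0, -1, 2]].
The roots have two lengths (squared-length ratio 2:1); the short ones are alpha_{2,3,4}. The associated Dynkin diagram is a chain of 4 nodes with a double edge at one end; the terminal node there is the unique long simple root (C_4), so the type is C_4 (the algebra sp(8)).

C4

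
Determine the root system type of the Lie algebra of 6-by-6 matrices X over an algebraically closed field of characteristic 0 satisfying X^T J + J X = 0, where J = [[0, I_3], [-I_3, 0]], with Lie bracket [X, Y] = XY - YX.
type C_3

This is sp(6), which has dimension 6(6+1)/2 = 21 and rank 6/2 = 3. In the classification of classical Lie algebras, the symplectic algebra sp(2n) has type C_n; here n = 3, so the Dynkin diagram is a chain of 3 nodes with a double edge at one end; the terminal node there is the unique long simple root (C_3). Hence the type is C_3.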